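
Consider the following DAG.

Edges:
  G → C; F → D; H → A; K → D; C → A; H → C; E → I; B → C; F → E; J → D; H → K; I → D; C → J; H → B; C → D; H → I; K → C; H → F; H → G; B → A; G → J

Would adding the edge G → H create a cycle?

Adding G→H creates a cycle iff H can already reach G.
Path from H: H → G.
So H → … → G → H is a cycle.

Yes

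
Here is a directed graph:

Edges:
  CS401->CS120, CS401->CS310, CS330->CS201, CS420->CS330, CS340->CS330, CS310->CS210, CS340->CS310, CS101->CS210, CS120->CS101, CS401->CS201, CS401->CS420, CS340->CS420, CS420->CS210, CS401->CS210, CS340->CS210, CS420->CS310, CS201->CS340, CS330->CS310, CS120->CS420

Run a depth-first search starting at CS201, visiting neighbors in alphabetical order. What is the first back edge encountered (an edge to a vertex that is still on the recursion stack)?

CS330→CS201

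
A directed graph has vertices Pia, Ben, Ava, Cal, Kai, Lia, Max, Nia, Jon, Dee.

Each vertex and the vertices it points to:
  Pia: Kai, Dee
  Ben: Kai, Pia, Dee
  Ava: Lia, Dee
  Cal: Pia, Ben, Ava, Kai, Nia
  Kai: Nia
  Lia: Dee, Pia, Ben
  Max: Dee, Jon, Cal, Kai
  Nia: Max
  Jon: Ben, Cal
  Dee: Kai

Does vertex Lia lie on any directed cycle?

Yes

Lia is on a cycle iff Lia can reach itself via ≥1 edge.
Lia → Dee → Kai → Nia → Max → Cal → Ava → Lia — yes.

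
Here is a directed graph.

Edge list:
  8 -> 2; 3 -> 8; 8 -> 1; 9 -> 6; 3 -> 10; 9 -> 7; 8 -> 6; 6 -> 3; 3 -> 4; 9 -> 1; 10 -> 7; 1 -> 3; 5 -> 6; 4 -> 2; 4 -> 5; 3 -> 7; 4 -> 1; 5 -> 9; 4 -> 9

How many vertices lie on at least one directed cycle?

7

A vertex is on a directed cycle iff it belongs to a strongly connected component of size ≥ 2 (or has a self-loop).
The vertices on cycles are {1, 3, 4, 5, 6, 8, 9} — 7 in total.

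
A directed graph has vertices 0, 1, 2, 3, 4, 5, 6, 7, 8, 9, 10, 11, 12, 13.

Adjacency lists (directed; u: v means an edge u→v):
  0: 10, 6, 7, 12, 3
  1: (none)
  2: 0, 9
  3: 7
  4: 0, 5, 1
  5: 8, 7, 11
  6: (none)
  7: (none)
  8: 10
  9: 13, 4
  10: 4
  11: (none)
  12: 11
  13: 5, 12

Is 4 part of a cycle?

4 is on a cycle iff 4 can reach itself via ≥1 edge.
4 → 0 → 10 → 4 — yes.

Yes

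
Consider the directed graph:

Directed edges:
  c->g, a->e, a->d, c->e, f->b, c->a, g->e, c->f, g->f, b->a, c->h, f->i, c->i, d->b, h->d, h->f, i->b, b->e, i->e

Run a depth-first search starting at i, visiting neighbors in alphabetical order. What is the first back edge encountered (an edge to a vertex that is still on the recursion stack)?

DFS from i (visiting neighbors in alphabetical order); mark gray on enter, black on exit:
i gray
  b gray
    a gray
      d gray
        d→b: b is gray → back edge
First back edge: d → b.

d->b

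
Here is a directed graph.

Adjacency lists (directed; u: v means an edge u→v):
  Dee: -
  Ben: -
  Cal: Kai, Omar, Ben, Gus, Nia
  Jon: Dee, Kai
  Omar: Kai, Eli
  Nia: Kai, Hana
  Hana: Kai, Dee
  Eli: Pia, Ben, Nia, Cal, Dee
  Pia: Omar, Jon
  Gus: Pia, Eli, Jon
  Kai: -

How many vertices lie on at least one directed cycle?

5

A vertex is on a directed cycle iff it belongs to a strongly connected component of size ≥ 2 (or has a self-loop).
The vertices on cycles are {Cal, Eli, Gus, Pia, Omar} — 5 in total.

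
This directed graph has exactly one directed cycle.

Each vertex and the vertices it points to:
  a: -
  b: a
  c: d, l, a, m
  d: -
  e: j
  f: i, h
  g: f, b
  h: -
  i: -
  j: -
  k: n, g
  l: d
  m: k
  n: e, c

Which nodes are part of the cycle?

DFS with gray/black marking from k:
k gray
  n gray
    e gray
      j gray
      j black
    e black
    c gray
      d gray
      d black
      l gray
        l→d: d black — skip
      l black
      a gray
      a black
      m gray
        m→k: k is gray → back edge
Back edge closes the cycle k → n → c → m → k; its vertices are {c, k, m, n}.

c, k, m, n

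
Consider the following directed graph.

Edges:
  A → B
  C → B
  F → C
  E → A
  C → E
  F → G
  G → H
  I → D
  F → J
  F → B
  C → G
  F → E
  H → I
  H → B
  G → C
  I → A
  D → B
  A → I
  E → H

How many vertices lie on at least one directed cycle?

4

A vertex is on a directed cycle iff it belongs to a strongly connected component of size ≥ 2 (or has a self-loop).
The vertices on cycles are {A, C, G, I} — 4 in total.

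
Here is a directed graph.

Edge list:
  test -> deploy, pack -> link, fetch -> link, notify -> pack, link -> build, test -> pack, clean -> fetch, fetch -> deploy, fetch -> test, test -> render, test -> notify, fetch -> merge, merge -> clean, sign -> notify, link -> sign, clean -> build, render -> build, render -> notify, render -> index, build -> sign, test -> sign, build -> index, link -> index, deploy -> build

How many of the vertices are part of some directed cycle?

8

A vertex is on a directed cycle iff it belongs to a strongly connected component of size ≥ 2 (or has a self-loop).
The vertices on cycles are {link, pack, sign, build, clean, fetch, merge, notify} — 8 in total.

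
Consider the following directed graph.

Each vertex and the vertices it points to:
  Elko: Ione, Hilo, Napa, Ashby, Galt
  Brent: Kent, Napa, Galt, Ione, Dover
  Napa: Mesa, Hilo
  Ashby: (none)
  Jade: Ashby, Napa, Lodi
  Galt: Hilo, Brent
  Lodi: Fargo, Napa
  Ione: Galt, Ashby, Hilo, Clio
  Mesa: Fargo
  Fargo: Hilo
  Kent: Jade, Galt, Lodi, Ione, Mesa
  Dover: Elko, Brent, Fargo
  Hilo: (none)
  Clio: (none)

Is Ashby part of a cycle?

No

Ashby lies on a cycle iff there is a path from Ashby back to itself.
Exploring from Ashby, it never reaches itself; equivalently, its strongly connected component is a singleton.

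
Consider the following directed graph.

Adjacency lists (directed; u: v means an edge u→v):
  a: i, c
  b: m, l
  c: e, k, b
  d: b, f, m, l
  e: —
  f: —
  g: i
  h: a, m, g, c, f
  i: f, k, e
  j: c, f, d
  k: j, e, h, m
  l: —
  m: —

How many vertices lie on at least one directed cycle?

A vertex is on a directed cycle iff it belongs to a strongly connected component of size ≥ 2 (or has a self-loop).
The vertices on cycles are {a, c, g, h, i, j, k} — 7 in total.

7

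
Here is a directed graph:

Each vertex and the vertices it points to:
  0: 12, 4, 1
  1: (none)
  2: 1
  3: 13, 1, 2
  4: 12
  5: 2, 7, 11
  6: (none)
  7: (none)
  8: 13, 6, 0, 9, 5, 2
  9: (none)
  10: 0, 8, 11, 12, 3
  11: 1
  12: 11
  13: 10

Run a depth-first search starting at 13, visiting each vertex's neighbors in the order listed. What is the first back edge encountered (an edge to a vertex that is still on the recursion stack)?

DFS from 13 (visiting each vertex's neighbors in the order listed); mark gray on enter, black on exit:
13 gray
  10 gray
    0 gray
      12 gray
        11 gray
          1 gray
          1 black
        11 black
      12 black
      4 gray
        4→12: 12 black — skip
      4 black
      0→1: 1 black — skip
    0 black
    8 gray
      8→13: 13 is gray → back edge
First back edge: 8 → 13.

8→13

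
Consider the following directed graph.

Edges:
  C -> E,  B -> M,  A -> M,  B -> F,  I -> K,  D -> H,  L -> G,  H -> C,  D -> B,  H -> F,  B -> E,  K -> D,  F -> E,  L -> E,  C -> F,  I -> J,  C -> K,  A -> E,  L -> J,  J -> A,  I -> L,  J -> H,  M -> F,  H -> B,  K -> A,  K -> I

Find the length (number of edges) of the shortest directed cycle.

2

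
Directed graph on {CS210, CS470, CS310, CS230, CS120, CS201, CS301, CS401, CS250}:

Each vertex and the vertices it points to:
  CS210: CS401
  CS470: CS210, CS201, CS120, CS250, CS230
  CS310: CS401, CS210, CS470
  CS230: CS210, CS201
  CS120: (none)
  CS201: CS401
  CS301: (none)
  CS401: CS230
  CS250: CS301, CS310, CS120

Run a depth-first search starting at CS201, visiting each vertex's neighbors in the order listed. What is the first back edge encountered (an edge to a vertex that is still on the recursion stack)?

DFS from CS201 (visiting each vertex's neighbors in the order listed); mark gray on enter, black on exit:
CS201 gray
  CS401 gray
    CS230 gray
      CS210 gray
        CS210→CS401: CS401 is gray → back edge
First back edge: CS210 → CS401.

CS210->CS401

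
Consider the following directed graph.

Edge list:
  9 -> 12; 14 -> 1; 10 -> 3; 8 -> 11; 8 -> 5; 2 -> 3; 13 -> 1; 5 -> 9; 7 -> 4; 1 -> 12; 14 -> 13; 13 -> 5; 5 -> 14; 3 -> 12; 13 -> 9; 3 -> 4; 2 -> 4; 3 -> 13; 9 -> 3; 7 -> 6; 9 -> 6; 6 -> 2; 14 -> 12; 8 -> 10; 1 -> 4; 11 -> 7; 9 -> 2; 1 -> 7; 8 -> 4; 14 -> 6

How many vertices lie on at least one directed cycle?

9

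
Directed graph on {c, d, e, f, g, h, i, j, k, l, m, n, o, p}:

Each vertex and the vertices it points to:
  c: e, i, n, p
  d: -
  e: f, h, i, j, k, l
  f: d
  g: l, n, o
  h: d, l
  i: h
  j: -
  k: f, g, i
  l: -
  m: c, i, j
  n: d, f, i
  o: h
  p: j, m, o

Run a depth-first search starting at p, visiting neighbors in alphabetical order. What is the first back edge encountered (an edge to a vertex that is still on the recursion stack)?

c->p

DFS from p (visiting neighbors in alphabetical order); mark gray on enter, black on exit:
p gray
  j gray
  j black
  m gray
    c gray
      e gray
        f gray
          d gray
          d black
        f black
        h gray
          h→d: d black — skip
          l gray
          l black
        h black
        i gray
          i→h: h black — skip
        i black
        e→j: j black — skip
        k gray
          k→f: f black — skip
          g gray
            g→l: l black — skip
            n gray
              n→d: d black — skip
              n→f: f black — skip
              n→i: i black — skip
            n black
            o gray
              o→h: h black — skip
            o black
          g black
          k→i: i black — skip
        k black
        e→l: l black — skip
      e black
      c→i: i black — skip
      c→n: n black — skip
      c→p: p is gray → back edge
First back edge: c → p.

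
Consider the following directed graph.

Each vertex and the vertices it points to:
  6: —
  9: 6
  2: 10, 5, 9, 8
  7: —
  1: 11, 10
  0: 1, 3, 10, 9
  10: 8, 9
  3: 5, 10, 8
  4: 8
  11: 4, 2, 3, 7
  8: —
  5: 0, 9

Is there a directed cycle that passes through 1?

1 is on a cycle iff 1 can reach itself via ≥1 edge.
1 → 11 → 2 → 5 → 0 → 1 — yes.

Yes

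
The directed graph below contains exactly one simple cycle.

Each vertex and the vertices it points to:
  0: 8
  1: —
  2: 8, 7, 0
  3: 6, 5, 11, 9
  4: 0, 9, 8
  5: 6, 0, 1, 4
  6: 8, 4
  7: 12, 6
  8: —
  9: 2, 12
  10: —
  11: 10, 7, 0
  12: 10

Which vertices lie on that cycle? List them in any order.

DFS with gray/black marking from 9:
9 gray
  2 gray
    8 gray
    8 black
    7 gray
      12 gray
        10 gray
        10 black
      12 black
      6 gray
        6→8: 8 black — skip
        4 gray
          0 gray
            0→8: 8 black — skip
          0 black
          4→9: 9 is gray → back edge
Back edge closes the cycle 9 → 2 → 7 → 6 → 4 → 9; its vertices are {2, 4, 6, 7, 9}.

2, 4, 6, 7, 9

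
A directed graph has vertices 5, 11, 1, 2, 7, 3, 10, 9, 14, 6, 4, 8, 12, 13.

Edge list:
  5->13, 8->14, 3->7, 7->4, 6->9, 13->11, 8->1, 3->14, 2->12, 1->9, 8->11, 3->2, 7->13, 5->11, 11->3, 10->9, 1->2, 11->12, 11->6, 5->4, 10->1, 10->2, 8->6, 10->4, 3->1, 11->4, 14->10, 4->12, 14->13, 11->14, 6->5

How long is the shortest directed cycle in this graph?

3

For each vertex v, BFS finds the shortest path from v back to v.
The shortest such closed walk is 14 → 13 → 11 → 14, length 3.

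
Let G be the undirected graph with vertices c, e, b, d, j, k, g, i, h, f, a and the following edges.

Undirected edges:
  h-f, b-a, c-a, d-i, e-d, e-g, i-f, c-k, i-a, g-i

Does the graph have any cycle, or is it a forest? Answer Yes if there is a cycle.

Yes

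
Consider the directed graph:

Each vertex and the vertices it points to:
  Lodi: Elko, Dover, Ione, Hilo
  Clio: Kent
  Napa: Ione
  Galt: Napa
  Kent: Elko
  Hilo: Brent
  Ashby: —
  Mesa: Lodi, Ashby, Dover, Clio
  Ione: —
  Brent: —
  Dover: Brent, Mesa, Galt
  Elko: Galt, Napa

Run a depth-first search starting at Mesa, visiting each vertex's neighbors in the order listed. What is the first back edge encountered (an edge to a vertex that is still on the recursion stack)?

Dover->Mesa

DFS from Mesa (visiting each vertex's neighbors in the order listed); mark gray on enter, black on exit:
Mesa gray
  Lodi gray
    Elko gray
      Galt gray
        Napa gray
          Ione gray
          Ione black
        Napa black
      Galt black
      Elko→Napa: Napa black — skip
    Elko black
    Dover gray
      Brent gray
      Brent black
      Dover→Mesa: Mesa is gray → back edge
First back edge: Dover → Mesa.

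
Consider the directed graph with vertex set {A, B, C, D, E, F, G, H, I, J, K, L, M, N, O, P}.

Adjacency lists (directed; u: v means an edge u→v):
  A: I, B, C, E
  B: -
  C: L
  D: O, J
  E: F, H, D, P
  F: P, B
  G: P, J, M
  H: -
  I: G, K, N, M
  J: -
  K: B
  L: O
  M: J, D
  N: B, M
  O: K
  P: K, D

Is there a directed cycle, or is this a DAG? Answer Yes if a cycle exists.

DFS with white/gray/black marking, starting from G:
G gray
  P gray
    K gray
      B gray
      B black
    K black
    D gray
      O gray
        O→K: K black — skip
      O black
      J gray
      J black
    D black
  P black
  G→J: J black — skip
  M gray
    M→J: J black — skip
    M→D: D black — skip
  M black
G black
A gray
  I gray
    I→G: G black — skip
    I→K: K black — skip
    N gray
      N→B: B black — skip
      N→M: M black — skip
    N black
    I→M: M black — skip
  I black
  A→B: B black — skip
  C gray
    L gray
      L→O: O black — skip
    L black
  C black
  E gray
    F gray
      F→P: P black — skip
      F→B: B black — skip
    F black
    H gray
    H black
    E→D: D black — skip
    E→P: P black — skip
  E black
A black
Every edge goes to a white or black vertex — no back edge, so the graph is acyclic.

No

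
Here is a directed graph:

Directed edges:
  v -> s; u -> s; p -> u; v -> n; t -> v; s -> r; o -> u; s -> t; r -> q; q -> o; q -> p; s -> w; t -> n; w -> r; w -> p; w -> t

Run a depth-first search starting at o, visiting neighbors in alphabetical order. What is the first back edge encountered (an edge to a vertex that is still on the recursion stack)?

q->o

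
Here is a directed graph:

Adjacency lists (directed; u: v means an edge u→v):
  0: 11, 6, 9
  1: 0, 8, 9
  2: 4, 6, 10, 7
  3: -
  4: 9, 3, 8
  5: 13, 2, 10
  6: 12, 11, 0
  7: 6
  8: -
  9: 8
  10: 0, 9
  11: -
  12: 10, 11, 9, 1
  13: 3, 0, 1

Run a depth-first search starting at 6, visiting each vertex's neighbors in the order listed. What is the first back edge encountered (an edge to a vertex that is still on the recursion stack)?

0->6

DFS from 6 (visiting each vertex's neighbors in the order listed); mark gray on enter, black on exit:
6 gray
  12 gray
    10 gray
      0 gray
        11 gray
        11 black
        0→6: 6 is gray → back edge
First back edge: 0 → 6.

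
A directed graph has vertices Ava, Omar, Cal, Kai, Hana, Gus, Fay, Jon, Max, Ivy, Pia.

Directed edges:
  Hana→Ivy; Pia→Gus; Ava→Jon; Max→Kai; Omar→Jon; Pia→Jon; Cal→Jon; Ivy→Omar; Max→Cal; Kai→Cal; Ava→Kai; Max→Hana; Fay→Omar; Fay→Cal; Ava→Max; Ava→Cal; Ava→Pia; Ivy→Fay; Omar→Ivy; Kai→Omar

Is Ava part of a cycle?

No

Ava lies on a cycle iff there is a path from Ava back to itself.
Exploring from Ava, it never reaches itself; equivalently, its strongly connected component is a singleton.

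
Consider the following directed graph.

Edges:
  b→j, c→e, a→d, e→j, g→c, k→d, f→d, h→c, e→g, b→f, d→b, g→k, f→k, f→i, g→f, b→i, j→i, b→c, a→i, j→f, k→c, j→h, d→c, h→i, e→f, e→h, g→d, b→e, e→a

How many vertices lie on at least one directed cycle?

A vertex is on a directed cycle iff it belongs to a strongly connected component of size ≥ 2 (or has a self-loop).
The vertices on cycles are {a, b, c, d, e, f, g, h, j, k} — 10 in total.

10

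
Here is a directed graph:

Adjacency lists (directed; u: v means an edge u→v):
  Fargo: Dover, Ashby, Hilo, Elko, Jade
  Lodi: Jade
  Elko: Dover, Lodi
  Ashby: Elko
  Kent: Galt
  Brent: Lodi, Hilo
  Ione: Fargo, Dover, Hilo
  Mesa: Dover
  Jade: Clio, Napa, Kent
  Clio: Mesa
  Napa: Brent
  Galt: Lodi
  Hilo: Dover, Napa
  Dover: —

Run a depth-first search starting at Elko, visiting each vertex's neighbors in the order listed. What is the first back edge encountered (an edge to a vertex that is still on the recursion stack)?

Brent->Lodi

DFS from Elko (visiting each vertex's neighbors in the order listed); mark gray on enter, black on exit:
Elko gray
  Dover gray
  Dover black
  Lodi gray
    Jade gray
      Clio gray
        Mesa gray
          Mesa→Dover: Dover black — skip
        Mesa black
      Clio black
      Napa gray
        Brent gray
          Brent→Lodi: Lodi is gray → back edge
First back edge: Brent → Lodi.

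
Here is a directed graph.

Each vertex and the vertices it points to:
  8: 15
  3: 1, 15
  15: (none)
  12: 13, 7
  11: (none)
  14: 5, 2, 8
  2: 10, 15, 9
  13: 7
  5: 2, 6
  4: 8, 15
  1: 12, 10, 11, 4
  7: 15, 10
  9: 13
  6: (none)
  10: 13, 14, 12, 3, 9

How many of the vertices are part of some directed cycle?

10

A vertex is on a directed cycle iff it belongs to a strongly connected component of size ≥ 2 (or has a self-loop).
The vertices on cycles are {1, 2, 3, 5, 7, 9, 10, 12, 13, 14} — 10 in total.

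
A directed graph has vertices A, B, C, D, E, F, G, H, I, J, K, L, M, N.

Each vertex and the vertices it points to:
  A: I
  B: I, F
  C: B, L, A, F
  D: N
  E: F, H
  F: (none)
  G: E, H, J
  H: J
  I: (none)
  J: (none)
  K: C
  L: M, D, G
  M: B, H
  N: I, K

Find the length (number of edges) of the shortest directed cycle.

For each vertex v, BFS finds the shortest path from v back to v.
The shortest such closed walk is C → L → D → N → K → C, length 5.

5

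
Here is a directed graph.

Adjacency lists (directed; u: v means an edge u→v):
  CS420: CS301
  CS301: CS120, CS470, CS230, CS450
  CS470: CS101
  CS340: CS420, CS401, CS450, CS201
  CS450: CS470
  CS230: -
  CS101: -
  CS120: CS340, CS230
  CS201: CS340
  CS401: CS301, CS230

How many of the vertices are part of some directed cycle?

A vertex is on a directed cycle iff it belongs to a strongly connected component of size ≥ 2 (or has a self-loop).
The vertices on cycles are {CS120, CS201, CS301, CS340, CS401, CS420} — 6 in total.

6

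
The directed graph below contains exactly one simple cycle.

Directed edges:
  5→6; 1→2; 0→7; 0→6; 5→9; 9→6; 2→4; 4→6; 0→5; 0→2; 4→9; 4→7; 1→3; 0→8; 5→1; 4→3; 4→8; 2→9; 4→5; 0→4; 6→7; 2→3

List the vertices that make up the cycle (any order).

1, 2, 4, 5

DFS with gray/black marking from 5:
5 gray
  1 gray
    2 gray
      9 gray
        6 gray
          7 gray
          7 black
        6 black
      9 black
      3 gray
      3 black
      4 gray
        4→9: 9 black — skip
        8 gray
        8 black
        4→3: 3 black — skip
        4→5: 5 is gray → back edge
Back edge closes the cycle 5 → 1 → 2 → 4 → 5; its vertices are {1, 2, 4, 5}.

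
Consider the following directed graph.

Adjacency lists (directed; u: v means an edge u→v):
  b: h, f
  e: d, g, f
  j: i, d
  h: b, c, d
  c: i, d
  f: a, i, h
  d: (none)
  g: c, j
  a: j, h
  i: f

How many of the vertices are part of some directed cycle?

7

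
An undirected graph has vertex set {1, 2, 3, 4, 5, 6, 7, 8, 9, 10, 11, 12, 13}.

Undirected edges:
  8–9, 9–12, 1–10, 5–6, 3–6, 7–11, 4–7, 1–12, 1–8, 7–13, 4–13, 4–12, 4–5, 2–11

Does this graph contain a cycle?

Yes

DFS, tracking each vertex's parent; an edge to a visited non-parent vertex closes a cycle.
Start from 1:
visit 1 (parent –)
  visit 10 (parent 1)
    10–1: parent, skip
  visit 12 (parent 1)
    12–1: parent, skip
    visit 4 (parent 12)
      visit 13 (parent 4)
        13–4: parent, skip
        visit 7 (parent 13)
          7–4: 4 visited and ≠ parent → cycle
Cycle: 4 – 13 – 7 – 4.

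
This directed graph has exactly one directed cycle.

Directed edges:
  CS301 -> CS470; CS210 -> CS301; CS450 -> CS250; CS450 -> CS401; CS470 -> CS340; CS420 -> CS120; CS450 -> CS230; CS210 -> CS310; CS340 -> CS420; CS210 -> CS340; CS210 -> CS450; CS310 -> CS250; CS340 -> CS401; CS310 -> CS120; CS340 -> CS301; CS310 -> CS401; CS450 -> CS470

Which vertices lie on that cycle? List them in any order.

DFS with gray/black marking from CS340:
CS340 gray
  CS420 gray
    CS120 gray
    CS120 black
  CS420 black
  CS401 gray
  CS401 black
  CS301 gray
    CS470 gray
      CS470→CS340: CS340 is gray → back edge
Back edge closes the cycle CS340 → CS301 → CS470 → CS340; its vertices are {CS301, CS340, CS470}.

CS301, CS340, CS470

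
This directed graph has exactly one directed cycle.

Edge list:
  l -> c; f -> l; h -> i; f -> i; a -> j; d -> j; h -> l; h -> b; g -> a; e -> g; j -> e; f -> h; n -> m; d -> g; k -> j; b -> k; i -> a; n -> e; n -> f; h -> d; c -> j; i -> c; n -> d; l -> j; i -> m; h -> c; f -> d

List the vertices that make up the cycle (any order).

DFS with gray/black marking from a:
a gray
  j gray
    e gray
      g gray
        g→a: a is gray → back edge
Back edge closes the cycle a → j → e → g → a; its vertices are {a, e, g, j}.

a, e, g, j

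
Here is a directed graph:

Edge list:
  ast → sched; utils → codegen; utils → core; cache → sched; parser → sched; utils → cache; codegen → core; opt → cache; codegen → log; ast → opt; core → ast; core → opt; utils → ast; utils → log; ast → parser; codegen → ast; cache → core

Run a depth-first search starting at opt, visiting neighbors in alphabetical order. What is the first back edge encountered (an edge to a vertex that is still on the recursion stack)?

DFS from opt (visiting neighbors in alphabetical order); mark gray on enter, black on exit:
opt gray
  cache gray
    core gray
      ast gray
        ast→opt: opt is gray → back edge
First back edge: ast → opt.

ast→opt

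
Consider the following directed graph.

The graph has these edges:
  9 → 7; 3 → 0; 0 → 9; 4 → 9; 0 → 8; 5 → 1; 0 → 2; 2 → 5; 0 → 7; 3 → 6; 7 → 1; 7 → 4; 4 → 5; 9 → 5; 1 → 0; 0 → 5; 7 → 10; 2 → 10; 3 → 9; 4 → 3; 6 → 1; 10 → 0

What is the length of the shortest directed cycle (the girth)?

3

For each vertex v, BFS finds the shortest path from v back to v.
The shortest such closed walk is 0 → 2 → 10 → 0, length 3.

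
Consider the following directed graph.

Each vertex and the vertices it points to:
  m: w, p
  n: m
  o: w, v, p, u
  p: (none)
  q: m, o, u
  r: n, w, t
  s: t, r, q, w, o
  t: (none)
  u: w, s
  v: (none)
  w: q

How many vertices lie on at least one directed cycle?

8

A vertex is on a directed cycle iff it belongs to a strongly connected component of size ≥ 2 (or has a self-loop).
The vertices on cycles are {m, n, o, q, r, s, u, w} — 8 in total.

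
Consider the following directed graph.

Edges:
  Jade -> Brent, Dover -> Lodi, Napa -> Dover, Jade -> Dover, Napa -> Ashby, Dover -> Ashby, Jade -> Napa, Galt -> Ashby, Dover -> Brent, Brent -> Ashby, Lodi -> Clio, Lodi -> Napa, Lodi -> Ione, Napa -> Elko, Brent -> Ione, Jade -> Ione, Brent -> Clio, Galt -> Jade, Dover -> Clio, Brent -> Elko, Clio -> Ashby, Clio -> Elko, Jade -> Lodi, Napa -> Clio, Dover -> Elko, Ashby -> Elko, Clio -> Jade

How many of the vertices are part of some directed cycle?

A vertex is on a directed cycle iff it belongs to a strongly connected component of size ≥ 2 (or has a self-loop).
The vertices on cycles are {Clio, Jade, Lodi, Napa, Brent, Dover} — 6 in total.

6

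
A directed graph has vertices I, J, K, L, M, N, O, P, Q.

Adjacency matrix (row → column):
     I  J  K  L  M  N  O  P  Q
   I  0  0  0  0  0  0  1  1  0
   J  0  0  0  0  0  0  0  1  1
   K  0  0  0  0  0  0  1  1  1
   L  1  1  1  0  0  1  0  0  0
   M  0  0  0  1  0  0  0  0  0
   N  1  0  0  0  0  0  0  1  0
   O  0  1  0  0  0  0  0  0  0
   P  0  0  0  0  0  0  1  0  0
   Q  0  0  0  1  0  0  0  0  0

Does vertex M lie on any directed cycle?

M lies on a cycle iff there is a path from M back to itself.
Exploring from M, it never reaches itself; equivalently, its strongly connected component is a singleton.

No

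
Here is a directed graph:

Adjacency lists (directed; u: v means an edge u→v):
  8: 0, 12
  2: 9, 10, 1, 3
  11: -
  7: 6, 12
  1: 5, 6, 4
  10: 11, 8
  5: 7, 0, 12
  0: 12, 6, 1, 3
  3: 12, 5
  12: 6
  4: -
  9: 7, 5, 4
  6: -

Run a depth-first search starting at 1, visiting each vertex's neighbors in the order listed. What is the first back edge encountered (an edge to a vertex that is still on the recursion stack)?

0->1

DFS from 1 (visiting each vertex's neighbors in the order listed); mark gray on enter, black on exit:
1 gray
  5 gray
    7 gray
      6 gray
      6 black
      12 gray
        12→6: 6 black — skip
      12 black
    7 black
    0 gray
      0→12: 12 black — skip
      0→6: 6 black — skip
      0→1: 1 is gray → back edge
First back edge: 0 → 1.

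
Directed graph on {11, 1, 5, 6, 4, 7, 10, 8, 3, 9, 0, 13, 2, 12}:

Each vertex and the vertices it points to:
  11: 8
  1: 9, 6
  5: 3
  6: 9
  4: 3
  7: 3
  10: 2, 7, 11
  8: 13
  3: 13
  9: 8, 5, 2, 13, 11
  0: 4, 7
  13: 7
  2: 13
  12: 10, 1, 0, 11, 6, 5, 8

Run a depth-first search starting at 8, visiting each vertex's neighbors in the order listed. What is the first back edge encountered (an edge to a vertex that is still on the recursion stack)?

3->13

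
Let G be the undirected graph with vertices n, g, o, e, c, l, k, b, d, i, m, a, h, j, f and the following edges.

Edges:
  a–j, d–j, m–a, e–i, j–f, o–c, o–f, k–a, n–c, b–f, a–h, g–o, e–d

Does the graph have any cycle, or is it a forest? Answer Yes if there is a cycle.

No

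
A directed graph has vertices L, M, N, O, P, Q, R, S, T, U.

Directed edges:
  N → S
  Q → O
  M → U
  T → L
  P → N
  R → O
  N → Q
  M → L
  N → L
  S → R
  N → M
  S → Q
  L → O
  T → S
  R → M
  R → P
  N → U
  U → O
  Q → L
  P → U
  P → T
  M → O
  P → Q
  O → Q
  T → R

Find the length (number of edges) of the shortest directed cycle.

2

For each vertex v, BFS finds the shortest path from v back to v.
The shortest such closed walk is Q → O → Q, length 2.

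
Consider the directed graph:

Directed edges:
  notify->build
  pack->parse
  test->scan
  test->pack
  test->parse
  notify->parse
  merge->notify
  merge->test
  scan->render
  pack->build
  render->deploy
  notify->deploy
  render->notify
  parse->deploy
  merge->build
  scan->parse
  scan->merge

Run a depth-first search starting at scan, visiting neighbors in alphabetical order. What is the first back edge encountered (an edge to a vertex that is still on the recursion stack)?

test→scan

DFS from scan (visiting neighbors in alphabetical order); mark gray on enter, black on exit:
scan gray
  merge gray
    build gray
    build black
    notify gray
      notify→build: build black — skip
      deploy gray
      deploy black
      parse gray
        parse→deploy: deploy black — skip
      parse black
    notify black
    test gray
      pack gray
        pack→build: build black — skip
        pack→parse: parse black — skip
      pack black
      test→parse: parse black — skip
      test→scan: scan is gray → back edge
First back edge: test → scan.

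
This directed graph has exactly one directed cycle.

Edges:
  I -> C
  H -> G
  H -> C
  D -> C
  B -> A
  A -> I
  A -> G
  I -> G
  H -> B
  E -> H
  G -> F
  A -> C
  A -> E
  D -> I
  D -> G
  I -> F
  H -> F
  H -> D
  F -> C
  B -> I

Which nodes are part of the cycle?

A, B, E, H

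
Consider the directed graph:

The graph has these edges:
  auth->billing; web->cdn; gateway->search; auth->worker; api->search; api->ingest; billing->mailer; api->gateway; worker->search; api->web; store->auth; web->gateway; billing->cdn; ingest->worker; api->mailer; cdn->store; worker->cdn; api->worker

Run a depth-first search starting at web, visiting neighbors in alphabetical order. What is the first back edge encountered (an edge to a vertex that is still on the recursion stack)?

billing->cdn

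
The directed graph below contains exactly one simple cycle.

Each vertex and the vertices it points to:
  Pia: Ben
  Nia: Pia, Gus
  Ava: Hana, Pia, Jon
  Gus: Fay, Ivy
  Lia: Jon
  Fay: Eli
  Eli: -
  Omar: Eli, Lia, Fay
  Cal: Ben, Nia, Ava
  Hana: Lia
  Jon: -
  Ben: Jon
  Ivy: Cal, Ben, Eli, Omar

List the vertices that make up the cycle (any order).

DFS with gray/black marking from Ivy:
Ivy gray
  Cal gray
    Ben gray
      Jon gray
      Jon black
    Ben black
    Nia gray
      Pia gray
        Pia→Ben: Ben black — skip
      Pia black
      Gus gray
        Fay gray
          Eli gray
          Eli black
        Fay black
        Gus→Ivy: Ivy is gray → back edge
Back edge closes the cycle Ivy → Cal → Nia → Gus → Ivy; its vertices are {Cal, Gus, Ivy, Nia}.

Cal, Gus, Ivy, Nia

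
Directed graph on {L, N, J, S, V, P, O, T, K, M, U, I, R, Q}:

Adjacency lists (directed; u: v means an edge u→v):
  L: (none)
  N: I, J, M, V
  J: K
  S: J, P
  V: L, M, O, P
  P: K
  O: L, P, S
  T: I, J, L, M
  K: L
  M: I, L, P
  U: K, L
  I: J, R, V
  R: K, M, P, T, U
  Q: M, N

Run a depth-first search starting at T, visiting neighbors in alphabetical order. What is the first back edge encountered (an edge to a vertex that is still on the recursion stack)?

DFS from T (visiting neighbors in alphabetical order); mark gray on enter, black on exit:
T gray
  I gray
    J gray
      K gray
        L gray
        L black
      K black
    J black
    R gray
      R→K: K black — skip
      M gray
        M→I: I is gray → back edge
First back edge: M → I.

M→I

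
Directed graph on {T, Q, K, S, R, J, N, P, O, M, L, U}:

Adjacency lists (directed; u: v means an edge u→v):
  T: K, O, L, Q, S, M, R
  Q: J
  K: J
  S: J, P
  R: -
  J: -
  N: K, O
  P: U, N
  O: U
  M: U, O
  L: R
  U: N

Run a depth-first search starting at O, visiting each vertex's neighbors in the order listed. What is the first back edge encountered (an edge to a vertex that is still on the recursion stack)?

DFS from O (visiting each vertex's neighbors in the order listed); mark gray on enter, black on exit:
O gray
  U gray
    N gray
      K gray
        J gray
        J black
      K black
      N→O: O is gray → back edge
First back edge: N → O.

N->O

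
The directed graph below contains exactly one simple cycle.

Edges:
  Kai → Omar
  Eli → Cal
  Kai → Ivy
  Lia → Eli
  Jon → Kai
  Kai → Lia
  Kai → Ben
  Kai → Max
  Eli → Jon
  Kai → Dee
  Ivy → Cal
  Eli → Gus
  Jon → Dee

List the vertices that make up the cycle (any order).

Eli, Jon, Kai, Lia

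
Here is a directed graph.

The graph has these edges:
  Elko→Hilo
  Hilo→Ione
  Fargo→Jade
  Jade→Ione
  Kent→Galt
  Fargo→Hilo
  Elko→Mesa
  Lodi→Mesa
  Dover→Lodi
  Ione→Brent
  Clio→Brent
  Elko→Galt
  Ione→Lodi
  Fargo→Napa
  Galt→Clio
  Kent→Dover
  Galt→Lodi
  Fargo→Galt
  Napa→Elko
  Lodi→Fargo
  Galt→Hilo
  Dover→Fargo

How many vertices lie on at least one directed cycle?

A vertex is on a directed cycle iff it belongs to a strongly connected component of size ≥ 2 (or has a self-loop).
The vertices on cycles are {Elko, Galt, Hilo, Ione, Jade, Lodi, Napa, Fargo} — 8 in total.

8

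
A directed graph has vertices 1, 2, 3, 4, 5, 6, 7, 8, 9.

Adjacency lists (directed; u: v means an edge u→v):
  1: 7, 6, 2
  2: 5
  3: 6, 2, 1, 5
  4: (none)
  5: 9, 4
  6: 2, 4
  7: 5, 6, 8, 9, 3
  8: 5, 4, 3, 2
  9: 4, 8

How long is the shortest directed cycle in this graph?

3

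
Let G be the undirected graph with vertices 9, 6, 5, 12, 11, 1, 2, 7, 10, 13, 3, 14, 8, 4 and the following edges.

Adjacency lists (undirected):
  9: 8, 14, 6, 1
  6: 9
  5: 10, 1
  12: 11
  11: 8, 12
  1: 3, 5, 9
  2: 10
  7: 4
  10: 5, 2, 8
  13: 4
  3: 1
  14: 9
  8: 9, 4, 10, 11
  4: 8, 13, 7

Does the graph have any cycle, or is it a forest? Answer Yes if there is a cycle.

Yes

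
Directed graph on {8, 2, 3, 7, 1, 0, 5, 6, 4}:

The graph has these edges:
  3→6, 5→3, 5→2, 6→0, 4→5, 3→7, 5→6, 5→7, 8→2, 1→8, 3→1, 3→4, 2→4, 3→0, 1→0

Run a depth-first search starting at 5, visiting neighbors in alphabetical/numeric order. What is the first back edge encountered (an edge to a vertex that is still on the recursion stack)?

4→5

DFS from 5 (visiting neighbors in alphabetical/numeric order); mark gray on enter, black on exit:
5 gray
  2 gray
    4 gray
      4→5: 5 is gray → back edge
First back edge: 4 → 5.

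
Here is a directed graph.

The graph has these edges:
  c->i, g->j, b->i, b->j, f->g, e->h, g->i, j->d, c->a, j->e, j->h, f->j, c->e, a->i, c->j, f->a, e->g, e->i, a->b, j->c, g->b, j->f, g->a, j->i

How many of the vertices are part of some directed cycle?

7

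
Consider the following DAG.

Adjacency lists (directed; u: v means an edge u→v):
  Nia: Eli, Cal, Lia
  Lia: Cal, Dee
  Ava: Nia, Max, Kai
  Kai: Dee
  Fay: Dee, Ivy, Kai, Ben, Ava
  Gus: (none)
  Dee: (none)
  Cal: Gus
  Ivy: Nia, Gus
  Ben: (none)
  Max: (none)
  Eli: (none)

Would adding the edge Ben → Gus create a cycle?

Adding Ben→Gus creates a cycle iff Gus can already reach Ben.
Explore from Gus: no path reaches Ben. The graph stays acyclic.

No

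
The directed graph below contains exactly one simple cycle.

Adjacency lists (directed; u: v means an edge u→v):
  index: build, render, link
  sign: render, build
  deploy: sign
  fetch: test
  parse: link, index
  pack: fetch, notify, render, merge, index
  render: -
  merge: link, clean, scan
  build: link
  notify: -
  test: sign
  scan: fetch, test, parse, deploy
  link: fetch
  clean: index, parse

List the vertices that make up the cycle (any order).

link, sign, test, build, fetch

DFS with gray/black marking from fetch:
fetch gray
  test gray
    sign gray
      render gray
      render black
      build gray
        link gray
          link→fetch: fetch is gray → back edge
Back edge closes the cycle fetch → test → sign → build → link → fetch; its vertices are {link, sign, test, build, fetch}.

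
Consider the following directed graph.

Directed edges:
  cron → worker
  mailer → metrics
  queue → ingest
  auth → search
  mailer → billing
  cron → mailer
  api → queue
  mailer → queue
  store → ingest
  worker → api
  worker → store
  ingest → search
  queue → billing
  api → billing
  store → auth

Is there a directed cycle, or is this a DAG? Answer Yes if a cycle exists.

No

DFS with white/gray/black marking, starting from cron:
cron gray
  worker gray
    store gray
      ingest gray
        search gray
        search black
      ingest black
      auth gray
        auth→search: search black — skip
      auth black
    store black
    api gray
      billing gray
      billing black
      queue gray
        queue→billing: billing black — skip
        queue→ingest: ingest black — skip
      queue black
    api black
  worker black
  mailer gray
    mailer→billing: billing black — skip
    metrics gray
    metrics black
    mailer→queue: queue black — skip
  mailer black
cron black
Every edge goes to a white or black vertex — no back edge, so the graph is acyclic.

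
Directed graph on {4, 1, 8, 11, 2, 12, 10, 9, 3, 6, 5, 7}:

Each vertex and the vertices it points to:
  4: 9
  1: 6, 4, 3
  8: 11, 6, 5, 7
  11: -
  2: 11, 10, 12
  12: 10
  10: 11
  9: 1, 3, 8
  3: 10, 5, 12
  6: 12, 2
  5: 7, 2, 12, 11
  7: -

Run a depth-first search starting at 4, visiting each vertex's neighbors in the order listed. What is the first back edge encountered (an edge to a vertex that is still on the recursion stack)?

1→4

DFS from 4 (visiting each vertex's neighbors in the order listed); mark gray on enter, black on exit:
4 gray
  9 gray
    1 gray
      6 gray
        12 gray
          10 gray
            11 gray
            11 black
          10 black
        12 black
        2 gray
          2→11: 11 black — skip
          2→10: 10 black — skip
          2→12: 12 black — skip
        2 black
      6 black
      1→4: 4 is gray → back edge
First back edge: 1 → 4.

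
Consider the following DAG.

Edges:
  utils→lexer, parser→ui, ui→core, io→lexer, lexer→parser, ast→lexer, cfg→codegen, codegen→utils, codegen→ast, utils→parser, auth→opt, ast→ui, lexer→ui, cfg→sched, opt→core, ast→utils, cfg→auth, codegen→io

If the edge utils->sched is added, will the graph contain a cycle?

Adding utils→sched creates a cycle iff sched can already reach utils.
Explore from sched: no path reaches utils. The graph stays acyclic.

No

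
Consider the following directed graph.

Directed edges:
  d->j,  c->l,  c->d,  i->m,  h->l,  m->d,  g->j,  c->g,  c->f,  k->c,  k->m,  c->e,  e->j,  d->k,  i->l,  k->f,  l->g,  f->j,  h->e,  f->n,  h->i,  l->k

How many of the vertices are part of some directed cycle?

A vertex is on a directed cycle iff it belongs to a strongly connected component of size ≥ 2 (or has a self-loop).
The vertices on cycles are {c, d, k, l, m} — 5 in total.

5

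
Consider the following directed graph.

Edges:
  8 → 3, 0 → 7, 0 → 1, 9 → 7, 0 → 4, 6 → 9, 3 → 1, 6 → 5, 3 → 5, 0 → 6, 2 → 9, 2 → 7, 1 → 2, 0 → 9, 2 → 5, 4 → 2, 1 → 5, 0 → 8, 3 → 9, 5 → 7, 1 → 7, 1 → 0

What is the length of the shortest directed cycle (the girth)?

2

For each vertex v, BFS finds the shortest path from v back to v.
The shortest such closed walk is 0 → 1 → 0, length 2.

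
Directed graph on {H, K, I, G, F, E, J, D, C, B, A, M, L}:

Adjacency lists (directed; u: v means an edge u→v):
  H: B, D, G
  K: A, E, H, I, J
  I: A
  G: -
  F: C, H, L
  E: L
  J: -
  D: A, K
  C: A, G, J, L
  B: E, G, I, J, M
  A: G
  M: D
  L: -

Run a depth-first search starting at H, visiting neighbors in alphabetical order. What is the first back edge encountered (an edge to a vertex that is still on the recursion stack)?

K→H

DFS from H (visiting neighbors in alphabetical order); mark gray on enter, black on exit:
H gray
  B gray
    E gray
      L gray
      L black
    E black
    G gray
    G black
    I gray
      A gray
        A→G: G black — skip
      A black
    I black
    J gray
    J black
    M gray
      D gray
        D→A: A black — skip
        K gray
          K→A: A black — skip
          K→E: E black — skip
          K→H: H is gray → back edge
First back edge: K → H.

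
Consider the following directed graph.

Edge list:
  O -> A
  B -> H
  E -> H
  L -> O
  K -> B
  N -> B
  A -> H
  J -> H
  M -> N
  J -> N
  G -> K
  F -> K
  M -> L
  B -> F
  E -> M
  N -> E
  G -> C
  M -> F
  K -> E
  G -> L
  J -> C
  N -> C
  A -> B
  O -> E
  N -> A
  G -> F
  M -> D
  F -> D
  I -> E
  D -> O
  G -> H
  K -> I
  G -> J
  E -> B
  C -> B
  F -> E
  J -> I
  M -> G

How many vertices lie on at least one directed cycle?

14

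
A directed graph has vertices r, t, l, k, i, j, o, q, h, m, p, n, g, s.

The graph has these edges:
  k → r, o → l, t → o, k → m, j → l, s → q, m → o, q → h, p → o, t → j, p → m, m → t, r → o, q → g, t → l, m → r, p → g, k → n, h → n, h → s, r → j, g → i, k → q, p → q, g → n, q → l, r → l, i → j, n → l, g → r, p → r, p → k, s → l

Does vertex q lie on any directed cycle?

q is on a cycle iff q can reach itself via ≥1 edge.
q → h → s → q — yes.

Yes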